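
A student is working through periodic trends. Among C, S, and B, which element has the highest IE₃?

C

After 2 electrons have been removed, what remains? C²⁺ still has 2 valence electrons; S²⁺ still has 4 valence electrons; B²⁺ still has 1 valence electron.
All are still removing valence electrons, so compare the +2 ions as you would atoms: IE_3 generally rises across a period (higher Z_eff) and falls down a group (larger shell), subject to the usual subshell exceptions.
Valence configurations: C²⁺ [He]2s², S²⁺ [Ne]3s²3p², B²⁺ [He]2s¹.
Tabulated IE_3 (kJ/mol): C 4620, S 3357, B 3660.
Putting it together, IE_3: S < B < C.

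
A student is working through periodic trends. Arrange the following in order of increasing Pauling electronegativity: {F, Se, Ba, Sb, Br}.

F is in period 2, group 17; Se is in period 4, group 16; Br is in period 4, group 17; Sb is in period 5, group 15; Ba is in period 6, group 2.
Atoms toward the upper right of the periodic table pull bonding electrons most strongly.
Here both period and group differ, so the two effects have to be weighed against each other.
Sb > Ba: relative to Ba, both the across-period and down-group shifts push Sb's electronegativity up.
Se > Sb: relative to Sb, both the across-period and down-group shifts push Se's electronegativity up.
Br > Se: Br lies to the right of Se in period 4, so the across-period effect alone puts Br higher.
F > Br: they share group 17; the group trend gives F the larger value.
Approximate values (Pauling): F 3.98, Se 2.55, Br 2.96, Sb 2.05, Ba 0.89.
So from lowest to highest: Ba < Sb < Se < Br < F.

Ba < Sb < Se < Br < F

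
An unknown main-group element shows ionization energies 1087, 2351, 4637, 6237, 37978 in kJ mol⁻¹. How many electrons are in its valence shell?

Look for the largest jump between consecutive ionization energies: IE5/IE4 ≈ 6.1, far larger than any earlier ratio.
That jump marks the point where a core electron is being removed. So the atom has 4 valence electrons.

4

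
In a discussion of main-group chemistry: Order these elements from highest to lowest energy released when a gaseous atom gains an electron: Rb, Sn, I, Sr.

I > Sn > Rb > Sr

Rb is in period 5, group 1; Sr is in period 5, group 2; Sn is in period 5, group 14; I is in period 5, group 17.
Electron affinity generally becomes more exothermic across a period toward the halogens and less exothermic down a group.
All lie in period 5; the across-period trend (electron affinity increases left to right) applies, with the exception below.
Note the exception: Rb has a higher electron affinity than Sr, contrary to the simple trend — adding an electron to Sr (ns²) has to open a new, higher-energy np subshell, which is unfavourable.
Tabulated electron affinity (kJ/mol): Rb 47, Sr 5, Sn 107, I 295.
So from highest to lowest: I > Sn > Rb > Sr.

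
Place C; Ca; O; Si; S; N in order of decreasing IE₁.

N, O, C, S, Si, Ca

C is in period 2, group 14; N is in period 2, group 15; O is in period 2, group 16; Si is in period 3, group 14; S is in period 3, group 16; Ca is in period 4, group 2.
Across a period the outer electron is held more tightly (higher IE₁); down a group it sits in a higher shell, more shielded, and comes off more easily.
Neither a single period nor a single group — weigh both effects.
Si > Ca: both effects reinforce here, so Si is clearly the higher of the two.
S > Si: S lies to the right of Si in period 3, so the across-period effect alone puts S higher.
C > S: the two effects oppose for this pair; the down-group effect wins (1086 vs 1000 kJ/mol).
O > C: O lies to the right of C in period 2, so the across-period effect alone puts O higher.
N > O: this pair runs against the simple trend — see the exception note.
Note the exception: N has a higher first ionization energy than O, contrary to the simple trend — pairing an electron in O's 2p⁴ costs repulsion energy, so O ionizes more easily than half-filled N (2p³).
For reference (kJ/mol): C 1086, N 1402, O 1314, Si 786, S 1000, Ca 590.
So from highest to lowest: N > O > C > S > Si > Ca.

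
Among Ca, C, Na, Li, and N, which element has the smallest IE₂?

Ca

After 1 electron has been removed, what remains? Ca⁺ still has 1 valence electron; C⁺ still has 3 valence electrons; Na⁺ is the bare [Ne] core; Li⁺ is the bare [He] core; N⁺ still has 4 valence electrons.
Pulling an electron out of a noble-gas core costs far more than removing a remaining valence electron, so Na and Li sit at the high end of IE_2.
Valence configurations: Ca⁺ [Ar]4s¹, C⁺ [He]2s²2p¹, N⁺ [He]2s²2p².
Tabulated IE_2 (kJ/mol): Ca 1145, C 2353, Na 4562, Li 7298, N 2856.
Putting it together, IE_2: Ca < C < N < Na < Li.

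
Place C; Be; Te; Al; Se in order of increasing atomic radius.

C, Be, Se, Al, Te

Be is in period 2, group 2; C is in period 2, group 14; Al is in period 3, group 13; Se is in period 4, group 16; Te is in period 5, group 16.
Atomic radius shrinks across a period as nuclear charge pulls the same shell inward, and grows down a group as new shells are added.
Here both period and group differ, so the two effects have to be weighed against each other.
Be > C: Be lies to the left of C in period 2, so the across-period effect alone puts Be larger.
Se > Be: the two effects oppose for this pair; the down-group effect wins (116 vs 102 pm).
Al > Se: period and group pull opposite ways; the across-period shift dominates (126 vs 116 pm).
Te > Al: the two effects oppose for this pair; the down-group effect wins (136 vs 126 pm).
For reference (pm): Be 102, C 75, Al 126, Se 116, Te 136.
So from smallest to largest: C < Be < Se < Al < Te.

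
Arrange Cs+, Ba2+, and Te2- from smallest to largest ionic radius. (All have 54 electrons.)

All of these have 54 electrons, so size is governed by nuclear charge alone: the more protons, the stronger the pull on the same electron cloud, and the smaller the ion.
Nuclear charges: Ba2+ (Z=56), Cs+ (Z=55), Te2- (Z=52).
Smallest to largest: Ba2+ < Cs+ < Te2-.

Ba2+, Cs+, Te2-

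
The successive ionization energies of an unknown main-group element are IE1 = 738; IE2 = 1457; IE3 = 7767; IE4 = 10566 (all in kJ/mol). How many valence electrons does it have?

2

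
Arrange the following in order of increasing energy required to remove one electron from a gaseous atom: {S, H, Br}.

First ionization energy rises across a period (greater Z_eff holds electrons more tightly) and falls down a group (valence electrons are farther from the nucleus).
Neither a single period nor a single group — weigh both effects.
Br > S: period and group pull opposite ways; the across-period shift dominates (1140 vs 1000 kJ/mol).
H > Br: the two effects oppose for this pair; the down-group effect wins (1312 vs 1140 kJ/mol).
Approximate values (kJ/mol): H 1312, S 1000, Br 1140.
So from lowest to highest: S < Br < H.

S < Br < H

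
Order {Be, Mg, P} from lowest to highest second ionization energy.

Mg, Be, P

The second ionization energy removes an electron from the +1 ion. For each element: Be⁺ still has 1 valence electron; Mg⁺ still has 1 valence electron; P⁺ still has 4 valence electrons.
All are still removing valence electrons, so compare the +1 ions as you would atoms: IE_2 generally rises across a period (higher Z_eff) and falls down a group (larger shell), subject to the usual subshell exceptions.
Valence configurations: Be⁺ [He]2s¹, Mg⁺ [Ne]3s¹, P⁺ [Ne]3s²3p².
Tabulated IE_2 (kJ/mol): Be 1757, Mg 1451, P 1907.
Hence IE_2: Mg < Be < P.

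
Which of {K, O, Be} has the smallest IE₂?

Consider each +1 ion: K⁺ is the bare [Ar] core; O⁺ still has 5 valence electrons; Be⁺ still has 1 valence electron.
Usually core removal costs more than valence removal, but here the competition is close: a tightly held n=2 valence electron can cost more to remove than an n=3 core electron, so the actual values have to decide it.
Valence configurations: O⁺ [He]2s²2p³, Be⁺ [He]2s¹.
Approximate IE_2 values (kJ/mol): K 3052, O 3388, Be 1757.
So the second ionization energies run Be < K < O.

Be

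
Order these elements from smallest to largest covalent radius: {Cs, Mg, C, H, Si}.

H is in period 1, group 1; C is in period 2, group 14; Mg is in period 3, group 2; Si is in period 3, group 14; Cs is in period 6, group 1.
Across a period the added protons contract the valence shell; down a group each new principal shell makes the atom larger.
Here both period and group differ, so the two effects have to be weighed against each other.
C > H: period and group pull opposite ways; the down-group shift dominates (75 vs 32 pm).
Si > C: they share group 14; the group trend gives Si the larger value.
Mg > Si: Mg lies to the left of Si in period 3, so the across-period effect alone puts Mg larger.
Cs > Mg: both effects reinforce here, so Cs is clearly the larger of the two.
Approximate values (pm): H 32, C 75, Mg 139, Si 116, Cs 232.
So from smallest to largest: H < C < Si < Mg < Cs.

H < C < Si < Mg < Cs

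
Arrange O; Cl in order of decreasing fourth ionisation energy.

IE_4 is the cost of taking one more electron from the +3 cation: O³⁺ still has 3 valence electrons; Cl³⁺ still has 4 valence electrons.
All are still removing valence electrons, so compare the +3 ions as you would atoms: IE_4 generally rises across a period (higher Z_eff) and falls down a group (larger shell), subject to the usual subshell exceptions.
Valence configurations: O³⁺ [He]2s²2p¹, Cl³⁺ [Ne]3s²3p².
Approximate IE_4 values (kJ/mol): O 7469, Cl 5159.
So the fourth ionization energies run Cl < O.

O, Cl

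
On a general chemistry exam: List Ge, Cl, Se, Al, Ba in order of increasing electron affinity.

Ba < Al < Ge < Se < Cl

Al is in period 3, group 13; Cl is in period 3, group 17; Ge is in period 4, group 14; Se is in period 4, group 16; Ba is in period 6, group 2.
EA tends to increase across a period and decrease down a group, though the pattern is less regular than for IE or radius.
Neither a single period nor a single group — weigh both effects.
Al > Ba: relative to Ba, both the across-period and down-group shifts push Al's electron affinity up.
Ge > Al: period and group pull opposite ways; the across-period shift dominates (119 vs 42 kJ/mol).
Se > Ge: both are in period 4; the period trend gives Se the larger value.
Cl > Se: relative to Se, both the across-period and down-group shifts push Cl's electron affinity up.
Approximate values (kJ/mol): Al 42, Cl 349, Ge 119, Se 195, Ba 14.
So from lowest to highest: Ba < Al < Ge < Se < Cl.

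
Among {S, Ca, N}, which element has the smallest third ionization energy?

After 2 electrons have been removed, what remains? S²⁺ still has 4 valence electrons; Ca²⁺ is the bare [Ar] core; N²⁺ still has 3 valence electrons.
Core electrons are held far more tightly than valence electrons, so Ca tops the IE_3 order.
Valence configurations: S²⁺ [Ne]3s²3p², N²⁺ [He]2s²2p¹.
The numbers (kJ/mol): S 3357, Ca 4912, N 4578.
So the third ionization energies run S < N < Ca.

S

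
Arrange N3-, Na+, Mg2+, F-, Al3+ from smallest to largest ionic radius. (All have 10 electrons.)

Al3+, Mg2+, Na+, F-, N3-

All of these have 10 electrons, so size is governed by nuclear charge alone: the more protons, the stronger the pull on the same electron cloud, and the smaller the ion.
Nuclear charges: Al3+ (Z=13), Mg2+ (Z=12), Na+ (Z=11), F- (Z=9), N3- (Z=7).
Smallest to largest: Al3+ < Mg2+ < Na+ < F- < N3-.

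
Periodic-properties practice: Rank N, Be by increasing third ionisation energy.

After 2 electrons have been removed, what remains? N²⁺ still has 3 valence electrons; Be²⁺ is the bare [He] core.
Pulling an electron out of a noble-gas core costs far more than removing a remaining valence electron, so Be sits at the high end of IE_3.
Tabulated IE_3 (kJ/mol): N 4578, Be 14849.
So the third ionization energies run N < Be.

N < Be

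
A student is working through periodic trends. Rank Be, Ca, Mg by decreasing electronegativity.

Be > Mg > Ca

Be is in period 2, group 2; Mg is in period 3, group 2; Ca is in period 4, group 2.
Electronegativity increases across a period and decreases down a group, tracking effective nuclear charge and atomic size.
All are in group 2, so electronegativity increases up the group.
So from highest to lowest: Be > Mg > Ca.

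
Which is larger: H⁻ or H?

H⁻

Forming H⁻ adds 1 electron to H. More electron–electron repulsion in the same shell, with unchanged nuclear charge, lets the cloud expand.
An anion is larger than its parent atom: H⁻ > H.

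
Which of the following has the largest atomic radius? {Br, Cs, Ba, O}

O is in period 2, group 16; Br is in period 4, group 17; Cs is in period 6, group 1; Ba is in period 6, group 2.
Atomic radius shrinks across a period as nuclear charge pulls the same shell inward, and grows down a group as new shells are added.
Neither a single period nor a single group — weigh both effects.
Br > O: the two effects oppose for this pair; the down-group effect wins (114 vs 63 pm).
Ba > Br: both effects reinforce here, so Ba is clearly the larger of the two.
Cs > Ba: both are in period 6; the period trend gives Cs the larger value.
Tabulated atomic radius (pm): O 63, Br 114, Cs 232, Ba 196.
The largest atomic radius among these belongs to Cs.

Cs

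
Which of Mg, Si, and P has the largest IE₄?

Mg

After 3 electrons have been removed, what remains? Mg³⁺ is already 1 electron into the core; Si³⁺ still has 1 valence electron; P³⁺ still has 2 valence electrons.
Core electrons are held far more tightly than valence electrons, so Mg tops the IE_4 order.
Valence configurations: Si³⁺ [Ne]3s¹, P³⁺ [Ne]3s².
Tabulated IE_4 (kJ/mol): Mg 10543, Si 4356, P 4964.
So the fourth ionization energies run Si < P < Mg.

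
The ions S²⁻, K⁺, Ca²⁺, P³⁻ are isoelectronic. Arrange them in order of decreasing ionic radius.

P³⁻, S²⁻, K⁺, Ca²⁺

All of these have 18 electrons, so size is governed by nuclear charge alone: the more protons, the stronger the pull on the same electron cloud, and the smaller the ion.
Nuclear charges: Ca²⁺ (Z=20), K⁺ (Z=19), S²⁻ (Z=16), P³⁻ (Z=15).
Largest to smallest: P³⁻ > S²⁻ > K⁺ > Ca²⁺.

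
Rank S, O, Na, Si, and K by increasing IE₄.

Si < S < K < O < Na

IE_4 is the cost of taking one more electron from the +3 cation: S³⁺ still has 3 valence electrons; O³⁺ still has 3 valence electrons; Na³⁺ is already 2 electrons into the core; Si³⁺ still has 1 valence electron; K³⁺ is already 2 electrons into the core.
Usually core removal costs more than valence removal, but here the competition is close: a tightly held n=2 valence electron can cost more to remove than an n=3 core electron, so the actual values have to decide it.
Valence configurations: S³⁺ [Ne]3s²3p¹, O³⁺ [He]2s²2p¹, Si³⁺ [Ne]3s¹.
The numbers (kJ/mol): S 4556, O 7469, Na 9543, Si 4356, K 5877.
Hence IE_4: Si < S < K < O < Na.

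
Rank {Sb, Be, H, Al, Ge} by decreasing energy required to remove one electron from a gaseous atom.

H is in period 1, group 1; Be is in period 2, group 2; Al is in period 3, group 13; Ge is in period 4, group 14; Sb is in period 5, group 15.
IE₁ increases left→right with effective nuclear charge and decreases top→bottom as the valence shell moves farther out.
These sit on a diagonal, where the across-period and down-group effects partly cancel.
Ge > Al: period and group pull opposite ways; the across-period shift dominates (762 vs 578 kJ/mol).
Sb > Ge: period and group pull opposite ways; the across-period shift dominates (831 vs 762 kJ/mol).
Be > Sb: period and group pull opposite ways; the down-group shift dominates (900 vs 831 kJ/mol).
H > Be: period and group pull opposite ways; the down-group shift dominates (1312 vs 900 kJ/mol).
Tabulated first ionization energy (kJ/mol): H 1312, Be 900, Al 578, Ge 762, Sb 831.
So from highest to lowest: H > Be > Sb > Ge > Al.

H > Be > Sb > Ge > Al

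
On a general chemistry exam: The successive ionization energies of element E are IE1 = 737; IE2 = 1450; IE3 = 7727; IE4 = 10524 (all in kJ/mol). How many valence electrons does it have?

Look for the largest jump between consecutive ionization energies: IE3/IE2 ≈ 5.3, far larger than any earlier ratio.
That jump marks the point where a core electron is being removed. So the atom has 2 valence electrons.

2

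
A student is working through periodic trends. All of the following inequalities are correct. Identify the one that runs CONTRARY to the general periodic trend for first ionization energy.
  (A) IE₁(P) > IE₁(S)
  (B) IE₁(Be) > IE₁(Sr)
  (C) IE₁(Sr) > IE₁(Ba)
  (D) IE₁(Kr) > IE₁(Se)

(A)

The general trend: first ionization energy increases across a period and decreases down a group.
(A) P (period 3, group 15) vs S (period 3, group 16): the stated order contradicts the simple trend.
(B) Be (period 2, group 2) vs Sr (period 5, group 2): the stated order agrees with the simple trend.
(C) Sr (period 5, group 2) vs Ba (period 6, group 2): the stated order agrees with the simple trend.
(D) Kr (period 4, group 18) vs Se (period 4, group 16): the stated order agrees with the simple trend.
The exception is (A): S (3p⁴) ionizes more easily than half-filled P (3p³) because the paired 3p electron in S is pushed out by e⁻–e⁻ repulsion.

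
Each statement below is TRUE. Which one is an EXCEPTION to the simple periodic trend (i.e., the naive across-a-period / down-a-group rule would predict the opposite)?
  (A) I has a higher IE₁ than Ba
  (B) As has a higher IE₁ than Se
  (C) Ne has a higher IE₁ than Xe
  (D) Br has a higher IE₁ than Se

(B)

The general trend: IE₁ increases across a period and decreases down a group.
(A) I (period 5, group 17) vs Ba (period 6, group 2): the stated order agrees with the simple trend.
(B) As (period 4, group 15) vs Se (period 4, group 16): the stated order contradicts the simple trend.
(C) Ne (period 2, group 18) vs Xe (period 5, group 18): the stated order agrees with the simple trend.
(D) Br (period 4, group 17) vs Se (period 4, group 16): the stated order agrees with the simple trend.
The exception is (B): Se (4p⁴) ionizes more easily than half-filled As (4p³).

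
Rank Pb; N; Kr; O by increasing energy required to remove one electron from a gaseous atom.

First ionization energy rises across a period (greater Z_eff holds electrons more tightly) and falls down a group (valence electrons are farther from the nucleus).
These span different periods and groups, so the two trends combine.
O > Pb: relative to Pb, both the across-period and down-group shifts push O's first ionization energy up.
Kr > O: the two effects oppose for this pair; the across-period effect wins (1351 vs 1314 kJ/mol).
N > Kr: period and group pull opposite ways; the down-group shift dominates (1402 vs 1351 kJ/mol).
Note the exception: N has a higher first ionization energy than O, contrary to the simple trend — pairing an electron in O's 2p⁴ costs repulsion energy, so O ionizes more easily than half-filled N (2p³).
Tabulated first ionization energy (kJ/mol): N 1402, O 1314, Kr 1351, Pb 716.
So from lowest to highest: Pb < O < Kr < N.

Pb < O < Kr < N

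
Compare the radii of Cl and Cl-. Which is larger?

Cl-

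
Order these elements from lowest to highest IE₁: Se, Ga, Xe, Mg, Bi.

Ga < Bi < Mg < Se < Xe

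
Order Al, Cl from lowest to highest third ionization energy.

After 2 electrons have been removed, what remains? Al²⁺ still has 1 valence electron; Cl²⁺ still has 5 valence electrons.
All are still removing valence electrons, so compare the +2 ions as you would atoms: IE_3 generally rises across a period (higher Z_eff) and falls down a group (larger shell), subject to the usual subshell exceptions.
Valence configurations: Al²⁺ [Ne]3s¹, Cl²⁺ [Ne]3s²3p³.
The numbers (kJ/mol): Al 2745, Cl 3822.
So the third ionization energies run Al < Cl.

Al, Cl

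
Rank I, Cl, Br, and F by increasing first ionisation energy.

F is in period 2, group 17; Cl is in period 3, group 17; Br is in period 4, group 17; I is in period 5, group 17.
IE₁ increases left→right with effective nuclear charge and decreases top→bottom as the valence shell moves farther out.
All are in group 17, so first ionization energy increases up the group.
So from lowest to highest: I < Br < Cl < F.

I < Br < Cl < F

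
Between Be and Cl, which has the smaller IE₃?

Cl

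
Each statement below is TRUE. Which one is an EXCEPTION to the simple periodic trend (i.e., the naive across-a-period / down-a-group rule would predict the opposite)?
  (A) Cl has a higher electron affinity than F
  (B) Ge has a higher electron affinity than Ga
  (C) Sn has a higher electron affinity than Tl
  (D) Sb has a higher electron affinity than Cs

The general trend: electron affinity increases across a period and decreases down a group.
(A) Cl (period 3, group 17) vs F (period 2, group 17): the stated order contradicts the simple trend.
(B) Ge (period 4, group 14) vs Ga (period 4, group 13): the stated order agrees with the simple trend.
(C) Sn (period 5, group 14) vs Tl (period 6, group 13): the stated order agrees with the simple trend.
(D) Sb (period 5, group 15) vs Cs (period 6, group 1): the stated order agrees with the simple trend.
The exception is (A): F's small 2p subshell makes the incoming electron feel strong e⁻–e⁻ repulsion, so Cl actually releases more energy on gaining an electron.

(A)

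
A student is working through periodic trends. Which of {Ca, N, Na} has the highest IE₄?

Consider each +3 ion: Ca³⁺ is already 1 electron into the core; N³⁺ still has 2 valence electrons; Na³⁺ is already 2 electrons into the core.
Usually core removal costs more than valence removal, but here the competition is close: a tightly held n=2 valence electron can cost more to remove than an n=3 core electron, so the actual values have to decide it.
The numbers (kJ/mol): Ca 6491, N 7475, Na 9543.
Overall IE_4 order: Ca < N < Na.

Na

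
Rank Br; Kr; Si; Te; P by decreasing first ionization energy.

Removing the outermost electron gets harder across a period and easier down a group.
Neither a single period nor a single group — weigh both effects.
Te > Si: the two effects oppose for this pair; the across-period effect wins (869 vs 786 kJ/mol).
P > Te: period and group pull opposite ways; the down-group shift dominates (1012 vs 869 kJ/mol).
Br > P: period and group pull opposite ways; the across-period shift dominates (1140 vs 1012 kJ/mol).
Kr > Br: Kr lies to the right of Br in period 4, so the across-period effect alone puts Kr higher.
Approximate values (kJ/mol): Si 786, P 1012, Br 1140, Kr 1351, Te 869.
So from highest to lowest: Kr > Br > P > Te > Si.

Kr > Br > P > Te > Si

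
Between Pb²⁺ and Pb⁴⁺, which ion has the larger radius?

Both ions have Z = 82 protons, but Pb⁴⁺ has lost more electrons, so its remaining electrons feel a larger effective nuclear charge per electron and are pulled in more tightly.
Higher positive charge → smaller ion, so Pb²⁺ > Pb⁴⁺.

Pb²⁺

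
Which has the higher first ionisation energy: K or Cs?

K is in period 4, group 1; Cs is in period 6, group 1.
First ionization energy rises across a period (greater Z_eff holds electrons more tightly) and falls down a group (valence electrons are farther from the nucleus).
All are in group 1, so first ionization energy increases up the group.
So K has the higher first ionisation energy (K > Cs).

K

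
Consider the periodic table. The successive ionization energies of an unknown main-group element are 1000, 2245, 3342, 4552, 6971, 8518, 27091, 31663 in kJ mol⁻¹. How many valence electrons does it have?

6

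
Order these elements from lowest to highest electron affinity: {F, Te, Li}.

Li < Te < F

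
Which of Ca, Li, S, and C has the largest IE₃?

Li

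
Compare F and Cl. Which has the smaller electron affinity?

F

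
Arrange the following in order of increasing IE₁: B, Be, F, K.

First ionization energy rises across a period (greater Z_eff holds electrons more tightly) and falls down a group (valence electrons are farther from the nucleus).
These span different periods and groups, so the two trends combine.
B > K: both effects reinforce here, so B is clearly the higher of the two.
Be > B: this pair runs against the simple trend — see the exception note.
F > Be: F lies to the right of Be in period 2, so the across-period effect alone puts F higher.
Note the exception: Be has a higher first ionization energy than B, contrary to the simple trend — removing B's lone 2p electron is easier than breaking Be's filled 2s².
Tabulated first ionization energy (kJ/mol): Be 900, B 801, F 1681, K 419.
So from lowest to highest: K < B < Be < F.

K < B < Be < F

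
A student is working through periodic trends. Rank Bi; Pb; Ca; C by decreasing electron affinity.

C, Bi, Pb, Ca

Adding an electron releases more energy for atoms nearer the top right (short of the noble gases).
These span different periods and groups, so the two trends combine.
Pb > Ca: the two effects oppose for this pair; the across-period effect wins (35 vs 2 kJ/mol).
Bi > Pb: Bi lies to the right of Pb in period 6, so the across-period effect alone puts Bi higher.
C > Bi: period and group pull opposite ways; the down-group shift dominates (122 vs 91 kJ/mol).
Tabulated electron affinity (kJ/mol): C 122, Ca 2, Pb 35, Bi 91.
So from highest to lowest: C > Bi > Pb > Ca.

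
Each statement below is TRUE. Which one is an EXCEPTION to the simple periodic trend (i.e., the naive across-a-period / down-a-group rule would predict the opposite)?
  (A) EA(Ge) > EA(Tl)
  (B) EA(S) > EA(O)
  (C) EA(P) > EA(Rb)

(B)

The general trend: electron affinity increases across a period and decreases down a group.
(A) Ge (period 4, group 14) vs Tl (period 6, group 13): the stated order agrees with the simple trend.
(B) S (period 3, group 16) vs O (period 2, group 16): the stated order contradicts the simple trend.
(C) P (period 3, group 15) vs Rb (period 5, group 1): the stated order agrees with the simple trend.
The exception is (B): the compact 2p subshell of O repels the added electron more than S's larger 3p does.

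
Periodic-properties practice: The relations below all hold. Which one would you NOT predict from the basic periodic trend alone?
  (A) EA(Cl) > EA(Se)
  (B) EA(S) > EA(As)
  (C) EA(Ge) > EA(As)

The general trend: electron affinity increases across a period and decreases down a group.
(A) Cl (period 3, group 17) vs Se (period 4, group 16): the stated order agrees with the simple trend.
(B) S (period 3, group 16) vs As (period 4, group 15): the stated order agrees with the simple trend.
(C) Ge (period 4, group 14) vs As (period 4, group 15): the stated order contradicts the simple trend.
The exception is (C): adding an electron to As's half-filled 4p³ is unfavourable, so Ge (4p²) has the more exothermic EA.

(C)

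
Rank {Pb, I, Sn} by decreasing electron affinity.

I > Sn > Pb

Sn is in period 5, group 14; I is in period 5, group 17; Pb is in period 6, group 14.
Adding an electron releases more energy for atoms nearer the top right (short of the noble gases).
Neither a single period nor a single group — weigh both effects.
Sn > Pb: they share group 14; the group trend gives Sn the larger value.
I > Sn: both are in period 5; the period trend gives I the larger value.
For reference (kJ/mol): Sn 107, I 295, Pb 35.
So from highest to lowest: I > Sn > Pb.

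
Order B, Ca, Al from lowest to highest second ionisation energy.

Ca < Al < B

After 1 electron has been removed, what remains? B⁺ still has 2 valence electrons; Ca⁺ still has 1 valence electron; Al⁺ still has 2 valence electrons.
All are still removing valence electrons, so compare the +1 ions as you would atoms: IE_2 generally rises across a period (higher Z_eff) and falls down a group (larger shell), subject to the usual subshell exceptions.
Valence configurations: B⁺ [He]2s², Ca⁺ [Ar]4s¹, Al⁺ [Ne]3s².
Tabulated IE_2 (kJ/mol): B 2427, Ca 1145, Al 1817.
Overall IE_2 order: Ca < Al < B.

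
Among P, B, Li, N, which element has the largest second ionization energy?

After 1 electron has been removed, what remains? P⁺ still has 4 valence electrons; B⁺ still has 2 valence electrons; Li⁺ is the bare [He] core; N⁺ still has 4 valence electrons.
Core electrons are held far more tightly than valence electrons, so Li tops the IE_2 order.
Valence configurations: P⁺ [Ne]3s²3p², B⁺ [He]2s², N⁺ [He]2s²2p².
The numbers (kJ/mol): P 1907, B 2427, Li 7298, N 2856.
So the second ionization energies run P < B < N < Li.

Li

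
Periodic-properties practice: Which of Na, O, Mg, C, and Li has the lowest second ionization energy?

Mg

The second ionization energy removes an electron from the +1 ion. For each element: Na⁺ is the bare [Ne] core; O⁺ still has 5 valence electrons; Mg⁺ still has 1 valence electron; C⁺ still has 3 valence electrons; Li⁺ is the bare [He] core.
Breaking into a closed-shell core is much more expensive than removing a leftover valence electron — Na and Li have the largest IE_2 here.
Valence configurations: O⁺ [He]2s²2p³, Mg⁺ [Ne]3s¹, C⁺ [He]2s²2p¹.
The numbers (kJ/mol): Na 4562, O 3388, Mg 1451, C 2353, Li 7298.
So the second ionization energies run Mg < C < O < Na < Li.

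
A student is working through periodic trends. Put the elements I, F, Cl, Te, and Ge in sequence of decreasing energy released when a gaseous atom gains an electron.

F is in period 2, group 17; Cl is in period 3, group 17; Ge is in period 4, group 14; Te is in period 5, group 16; I is in period 5, group 17.
Atoms with high Z_eff and room in the valence shell (especially the halogens) have the most exothermic electron affinities.
These span different periods and groups, so the two trends combine.
Te > Ge: period and group pull opposite ways; the across-period shift dominates (190 vs 119 kJ/mol).
I > Te: both are in period 5; the period trend gives I the larger value.
F > I: F sits above I in group 17, so the down-group effect alone puts F higher.
Cl > F: this pair runs against the simple trend — see the exception note.
Note the exception: Cl has a higher electron affinity than F, contrary to the simple trend — F's small 2p subshell makes the incoming electron feel strong e⁻–e⁻ repulsion, so Cl actually releases more energy on gaining an electron.
Approximate values (kJ/mol): F 328, Cl 349, Ge 119, Te 190, I 295.
So from highest to lowest: Cl > F > I > Te > Ge.

Cl, F, I, Te, Ge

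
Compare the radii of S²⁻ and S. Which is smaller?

S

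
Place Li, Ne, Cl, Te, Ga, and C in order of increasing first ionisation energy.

Li is in period 2, group 1; C is in period 2, group 14; Ne is in period 2, group 18; Cl is in period 3, group 17; Ga is in period 4, group 13; Te is in period 5, group 16.
IE₁ increases left→right with effective nuclear charge and decreases top→bottom as the valence shell moves farther out.
Here both period and group differ, so the two effects have to be weighed against each other.
Ga > Li: the two effects oppose for this pair; the across-period effect wins (579 vs 520 kJ/mol).
Te > Ga: the two effects oppose for this pair; the across-period effect wins (869 vs 579 kJ/mol).
C > Te: the two effects oppose for this pair; the down-group effect wins (1086 vs 869 kJ/mol).
Cl > C: the two effects oppose for this pair; the across-period effect wins (1251 vs 1086 kJ/mol).
Ne > Cl: relative to Cl, both the across-period and down-group shifts push Ne's first ionization energy up.
Approximate values (kJ/mol): Li 520, C 1086, Ne 2081, Cl 1251, Ga 579, Te 869.
So from lowest to highest: Li < Ga < Te < C < Cl < Ne.

Li < Ga < Te < C < Cl < Ne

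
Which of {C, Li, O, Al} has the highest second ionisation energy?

IE_2 is the cost of taking one more electron from the +1 cation: C⁺ still has 3 valence electrons; Li⁺ is the bare [He] core; O⁺ still has 5 valence electrons; Al⁺ still has 2 valence electrons.
Pulling an electron out of a noble-gas core costs far more than removing a remaining valence electron, so Li sits at the high end of IE_2.
Valence configurations: C⁺ [He]2s²2p¹, O⁺ [He]2s²2p³, Al⁺ [Ne]3s².
Approximate IE_2 values (kJ/mol): C 2353, Li 7298, O 3388, Al 1817.
Putting it together, IE_2: Al < C < O < Li.

Li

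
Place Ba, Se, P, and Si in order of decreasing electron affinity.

Se > Si > P > Ba

Atoms with high Z_eff and room in the valence shell (especially the halogens) have the most exothermic electron affinities.
Here both period and group differ, so the two effects have to be weighed against each other.
P > Ba: relative to Ba, both the across-period and down-group shifts push P's electron affinity up.
Si > P: this pair runs against the simple trend — see the exception note.
Se > Si: the two effects oppose for this pair; the across-period effect wins (195 vs 134 kJ/mol).
Note the exception: Si has a higher electron affinity than P, contrary to the simple trend — adding an electron to P's half-filled 3p³ is unfavourable, so Si (3p²) has the more exothermic EA.
For reference (kJ/mol): Si 134, P 72, Se 195, Ba 14.
So from highest to lowest: Se > Si > P > Ba.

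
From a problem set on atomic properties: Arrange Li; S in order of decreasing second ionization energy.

Consider each +1 ion: Li⁺ is the bare [He] core; S⁺ still has 5 valence electrons.
Core electrons are held far more tightly than valence electrons, so Li tops the IE_2 order.
The numbers (kJ/mol): Li 7298, S 2252.
Putting it together, IE_2: S < Li.

Li > S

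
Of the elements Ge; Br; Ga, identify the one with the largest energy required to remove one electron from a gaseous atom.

Ga is in period 4, group 13; Ge is in period 4, group 14; Br is in period 4, group 17.
IE₁ increases left→right with effective nuclear charge and decreases top→bottom as the valence shell moves farther out.
All lie in period 4, so first ionization energy increases left to right.
The largest energy required to remove one electron from a gaseous atom among these belongs to Br.

Br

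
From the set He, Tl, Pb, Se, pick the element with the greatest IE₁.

He

Across a period the outer electron is held more tightly (higher IE₁); down a group it sits in a higher shell, more shielded, and comes off more easily.
Neither a single period nor a single group — weigh both effects.
Pb > Tl: both are in period 6; the period trend gives Pb the larger value.
Se > Pb: both effects reinforce here, so Se is clearly the higher of the two.
He > Se: both effects reinforce here, so He is clearly the higher of the two.
For reference (kJ/mol): He 2372, Se 941, Tl 589, Pb 716.
The greatest IE₁ among these belongs to He.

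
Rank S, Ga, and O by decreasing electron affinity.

S > O > Ga

O is in period 2, group 16; S is in period 3, group 16; Ga is in period 4, group 13.
EA tends to increase across a period and decrease down a group, though the pattern is less regular than for IE or radius.
Neither a single period nor a single group — weigh both effects.
O > Ga: both effects reinforce here, so O is clearly the higher of the two.
S > O: this pair runs against the simple trend — see the exception note.
Note the exception: S has a higher electron affinity than O, contrary to the simple trend — the compact 2p subshell of O repels the added electron more than S's larger 3p does.
Tabulated electron affinity (kJ/mol): O 141, S 200, Ga 29.
So from highest to lowest: S > O > Ga.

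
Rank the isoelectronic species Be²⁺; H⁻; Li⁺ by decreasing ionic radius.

H⁻, Li⁺, Be²⁺

All of these have 2 electrons, so size is governed by nuclear charge alone: the more protons, the stronger the pull on the same electron cloud, and the smaller the ion.
Nuclear charges: Be²⁺ (Z=4), Li⁺ (Z=3), H⁻ (Z=1).
Largest to smallest: H⁻ > Li⁺ > Be²⁺.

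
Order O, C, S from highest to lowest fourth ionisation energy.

O > C > S

After 3 electrons have been removed, what remains? O³⁺ still has 3 valence electrons; C³⁺ still has 1 valence electron; S³⁺ still has 3 valence electrons.
All are still removing valence electrons, so compare the +3 ions as you would atoms: IE_4 generally rises across a period (higher Z_eff) and falls down a group (larger shell), subject to the usual subshell exceptions.
Valence configurations: O³⁺ [He]2s²2p¹, C³⁺ [He]2s¹, S³⁺ [Ne]3s²3p¹.
Approximate IE_4 values (kJ/mol): O 7469, C 6223, S 4556.
So the fourth ionization energies run S < C < O.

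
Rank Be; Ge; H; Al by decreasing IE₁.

H is in period 1, group 1; Be is in period 2, group 2; Al is in period 3, group 13; Ge is in period 4, group 14.
First ionization energy rises across a period (greater Z_eff holds electrons more tightly) and falls down a group (valence electrons are farther from the nucleus).
These sit on a diagonal, where the across-period and down-group effects partly cancel.
Ge > Al: period and group pull opposite ways; the across-period shift dominates (762 vs 578 kJ/mol).
Be > Ge: the two effects oppose for this pair; the down-group effect wins (900 vs 762 kJ/mol).
H > Be: period and group pull opposite ways; the down-group shift dominates (1312 vs 900 kJ/mol).
For reference (kJ/mol): H 1312, Be 900, Al 578, Ge 762.
So from highest to lowest: H > Be > Ge > Al.

H > Be > Ge > Al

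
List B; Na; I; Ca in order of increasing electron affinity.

Ca < B < Na < I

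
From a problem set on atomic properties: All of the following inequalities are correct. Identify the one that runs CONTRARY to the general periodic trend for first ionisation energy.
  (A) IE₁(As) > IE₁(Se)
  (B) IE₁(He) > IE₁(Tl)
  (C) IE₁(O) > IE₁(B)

(A)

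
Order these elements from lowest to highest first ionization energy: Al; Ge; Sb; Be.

Be is in period 2, group 2; Al is in period 3, group 13; Ge is in period 4, group 14; Sb is in period 5, group 15.
Across a period the outer electron is held more tightly (higher IE₁); down a group it sits in a higher shell, more shielded, and comes off more easily.
A diagonal step moves right (one effect) and down (the opposite effect) at once.
Ge > Al: the two effects oppose for this pair; the across-period effect wins (762 vs 578 kJ/mol).
Sb > Ge: the two effects oppose for this pair; the across-period effect wins (831 vs 762 kJ/mol).
Be > Sb: the two effects oppose for this pair; the down-group effect wins (900 vs 831 kJ/mol).
Tabulated first ionization energy (kJ/mol): Be 900, Al 578, Ge 762, Sb 831.
So from lowest to highest: Al < Ge < Sb < Be.

Al < Ge < Sb < Be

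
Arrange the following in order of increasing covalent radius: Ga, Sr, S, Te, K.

S is in period 3, group 16; K is in period 4, group 1; Ga is in period 4, group 13; Sr is in period 5, group 2; Te is in period 5, group 16.
Radius decreases left→right (rising Z_eff, same n) and increases top→bottom (higher n).
Here both period and group differ, so the two effects have to be weighed against each other.
Ga > S: both effects reinforce here, so Ga is clearly the larger of the two.
Te > Ga: the two effects oppose for this pair; the down-group effect wins (136 vs 124 pm).
Sr > Te: Sr lies to the left of Te in period 5, so the across-period effect alone puts Sr larger.
K > Sr: period and group pull opposite ways; the across-period shift dominates (196 vs 185 pm).
Tabulated atomic radius (pm): S 103, K 196, Ga 124, Sr 185, Te 136.
So from smallest to largest: S < Ga < Te < Sr < K.

S < Ga < Te < Sr < K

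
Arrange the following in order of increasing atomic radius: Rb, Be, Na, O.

O, Be, Na, Rb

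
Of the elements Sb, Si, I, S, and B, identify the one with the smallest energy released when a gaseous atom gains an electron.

B is in period 2, group 13; Si is in period 3, group 14; S is in period 3, group 16; Sb is in period 5, group 15; I is in period 5, group 17.
EA tends to increase across a period and decrease down a group, though the pattern is less regular than for IE or radius.
Here both period and group differ, so the two effects have to be weighed against each other.
Sb > B: the two effects oppose for this pair; the across-period effect wins (103 vs 27 kJ/mol).
Si > Sb: the two effects oppose for this pair; the down-group effect wins (134 vs 103 kJ/mol).
S > Si: both are in period 3; the period trend gives S the larger value.
I > S: the two effects oppose for this pair; the across-period effect wins (295 vs 200 kJ/mol).
Tabulated electron affinity (kJ/mol): B 27, Si 134, S 200, Sb 103, I 295.
The smallest energy released when a gaseous atom gains an electron among these belongs to B.

B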